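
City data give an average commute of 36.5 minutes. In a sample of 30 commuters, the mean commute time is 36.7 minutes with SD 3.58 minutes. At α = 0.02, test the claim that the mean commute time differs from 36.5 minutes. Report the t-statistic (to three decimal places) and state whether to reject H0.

t = 0.306; fail to reject H0

H0: μ = 36.5; H1: μ ≠ 36.5 (one-sample t-test, two-sided).
t = (x̄ − μ₀)/(s/√n) = (36.7 − 36.5)/(3.58/√30) = 0.306
df = n − 1 = 29
Two-sided p-value ≈ 0.762
Since p ≈ 0.762 > α = 0.02, fail to reject H0; the data do not provide sufficient evidence against H0.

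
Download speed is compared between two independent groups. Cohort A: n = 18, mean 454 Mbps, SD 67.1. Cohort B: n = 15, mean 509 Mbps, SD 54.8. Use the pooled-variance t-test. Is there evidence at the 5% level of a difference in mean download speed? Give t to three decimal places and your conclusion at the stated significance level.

t = -2.544; reject H0

Let group 1 = cohort A, group 2 = cohort B. H0: μ_1 = μ_2; H1: μ_1 ≠ μ_2 (two-sample pooled-variance t-test, two-sided).
s_p² = [(18−1)·67.1² + (15−1)·54.8²]/(18+15−2) = 3825.28
t = (454 − 509)/√[3825.28·(1/18 + 1/15)] = -2.544
df = n₁ + n₂ − 2 = 31
Two-sided p-value ≈ 0.016
Since p ≈ 0.016 < α = 0.05, reject H0; the data support H1.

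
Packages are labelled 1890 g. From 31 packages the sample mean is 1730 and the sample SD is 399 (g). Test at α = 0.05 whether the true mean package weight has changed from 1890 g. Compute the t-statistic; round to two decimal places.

H0: μ = 1890; H1: μ ≠ 1890 (one-sample t-test, two-sided).
t = (x̄ − μ₀)/(s/√n) = (1730 − 1890)/(399/√31) = -2.23
df = n − 1 = 30
Two-sided p-value ≈ 0.033
Since p ≈ 0.033 < α = 0.05, reject H0; the data support H1.

-2.23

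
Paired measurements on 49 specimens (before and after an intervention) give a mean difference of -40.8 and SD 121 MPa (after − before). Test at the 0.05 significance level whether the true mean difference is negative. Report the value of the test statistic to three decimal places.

H0: μ_d = 0; H1: μ_d < 0 (paired t-test on the differences, left-tailed).
t = d̄/(s_d/√n) = -40.8/(121/√49) = -2.360
df = n − 1 = 48
p-value = P(T ≤ -2.360) ≈ 0.0112
Since p ≈ 0.0112 < α = 0.05, reject H0; the evidence is statistically significant.

-2.360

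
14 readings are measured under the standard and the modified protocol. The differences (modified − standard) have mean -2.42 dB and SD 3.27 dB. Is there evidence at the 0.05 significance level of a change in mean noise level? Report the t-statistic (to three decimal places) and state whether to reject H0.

H0: μ_d = 0; H1: μ_d ≠ 0 (paired t-test on the differences, two-sided).
t = d̄/(s_d/√n) = -2.42/(3.27/√14) = -2.769
df = n − 1 = 13
Two-sided p-value ≈ 0.0159
Since p ≈ 0.0159 < α = 0.05, reject H0; the data support H1.

t = -2.769; reject H0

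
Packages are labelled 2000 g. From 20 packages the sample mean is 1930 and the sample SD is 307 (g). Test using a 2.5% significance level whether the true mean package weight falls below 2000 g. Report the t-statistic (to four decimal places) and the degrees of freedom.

H0: μ = 2000; H1: μ < 2000 (one-sample t-test, left-tailed).
t = (x̄ − μ₀)/(s/√n) = (1930 − 2000)/(307/√20) = -1.0197
df = n − 1 = 19
p-value = P(T ≤ -1.0197) ≈ 0.160
Since p ≈ 0.160 > α = 0.025, fail to reject H0; the data do not provide sufficient evidence against H0.

t = -1.0197, df = 19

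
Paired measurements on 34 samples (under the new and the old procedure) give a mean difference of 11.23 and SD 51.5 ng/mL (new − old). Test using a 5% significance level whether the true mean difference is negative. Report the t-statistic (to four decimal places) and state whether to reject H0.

t = 1.2715; fail to reject H0

H0: μ_d = 0; H1: μ_d < 0 (paired t-test on the differences, left-tailed).
t = d̄/(s_d/√n) = 11.23/(51.5/√34) = 1.2715
df = n − 1 = 33
p-value = P(T ≤ 1.2715) ≈ 0.8938
Since p ≈ 0.8938 > α = 0.05, fail to reject H0; the evidence is not statistically significant.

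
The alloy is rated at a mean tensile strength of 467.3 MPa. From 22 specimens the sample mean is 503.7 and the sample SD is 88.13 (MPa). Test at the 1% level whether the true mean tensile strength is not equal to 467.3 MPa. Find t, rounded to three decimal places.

1.937

H0: μ = 467.3; H1: μ ≠ 467.3 (one-sample t-test, two-sided).
t = (x̄ − μ₀)/(s/√n) = (503.7 − 467.3)/(88.13/√22) = 1.937
df = n − 1 = 21
Two-sided p-value ≈ 0.0663
Since p ≈ 0.0663 > α = 0.01, fail to reject H0; the evidence is not statistically significant.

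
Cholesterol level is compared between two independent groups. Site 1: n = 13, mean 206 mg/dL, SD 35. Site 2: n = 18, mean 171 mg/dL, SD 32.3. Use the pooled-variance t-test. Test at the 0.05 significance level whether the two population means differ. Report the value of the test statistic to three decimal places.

2.875

Let group 1 = site 1, group 2 = site 2. H0: μ_1 = μ_2; H1: μ_1 ≠ μ_2 (two-sample pooled-variance t-test, two-sided).
s_p² = [(13−1)·35² + (18−1)·32.3²]/(13+18−2) = 1118.48
t = (206 − 171)/√[1118.48·(1/13 + 1/18)] = 2.875
df = n₁ + n₂ − 2 = 29
Two-sided p-value ≈ 0.0075
Since p ≈ 0.0075 < α = 0.05, reject H0; the evidence is statistically significant.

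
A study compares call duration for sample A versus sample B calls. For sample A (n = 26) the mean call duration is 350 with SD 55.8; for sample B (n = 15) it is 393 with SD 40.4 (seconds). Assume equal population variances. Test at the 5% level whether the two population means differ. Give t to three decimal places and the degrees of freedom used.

t = -2.610, df = 39

Let group 1 = sample A, group 2 = sample B. H0: μ_1 = μ_2; H1: μ_1 ≠ μ_2 (two-sample pooled-variance t-test, two-sided).
s_p² = [(26−1)·55.8² + (15−1)·40.4²]/(26+15−2) = 2581.83
t = (350 − 393)/√[2581.83·(1/26 + 1/15)] = -2.610
df = n₁ + n₂ − 2 = 39
Two-sided p-value ≈ 0.013
Since p ≈ 0.013 < α = 0.05, reject H0; the data support H1.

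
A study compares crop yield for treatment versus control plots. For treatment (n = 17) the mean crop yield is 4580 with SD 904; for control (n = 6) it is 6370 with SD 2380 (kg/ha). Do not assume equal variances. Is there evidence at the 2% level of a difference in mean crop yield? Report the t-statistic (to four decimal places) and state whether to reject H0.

Let group 1 = treatment, group 2 = control. H0: μ_1 = μ_2; H1: μ_1 ≠ μ_2 (Welch's two-sample t-test, two-sided).
t = (x̄_1 − x̄_2)/√(s_1²/n_1 + s_2²/n_2) = (4580 − 6370)/√(904²/17 + 2380²/6) = -1.7971
Welch–Satterthwaite df ≈ 5.52
Two-sided p-value ≈ 0.1267
Since p ≈ 0.1267 > α = 0.02, fail to reject H0; the data do not provide sufficient evidence against H0.

t = -1.7971; fail to reject H0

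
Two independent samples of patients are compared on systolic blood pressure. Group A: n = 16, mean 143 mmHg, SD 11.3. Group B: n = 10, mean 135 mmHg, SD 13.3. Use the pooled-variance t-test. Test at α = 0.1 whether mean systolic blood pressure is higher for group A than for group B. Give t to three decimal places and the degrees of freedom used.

Let group 1 = group A, group 2 = group B. H0: μ_1 = μ_2; H1: μ_1 > μ_2 (two-sample pooled-variance t-test, right-tailed).
s_p² = [(16−1)·11.3² + (10−1)·13.3²]/(16+10−2) = 146.14
t = (143 − 135)/√[146.14·(1/16 + 1/10)] = 1.642
df = n₁ + n₂ − 2 = 24
p-value = P(T ≥ 1.642) ≈ 0.057
Since p ≈ 0.057 < α = 0.1, reject H0; the evidence is statistically significant.

t = 1.642, df = 24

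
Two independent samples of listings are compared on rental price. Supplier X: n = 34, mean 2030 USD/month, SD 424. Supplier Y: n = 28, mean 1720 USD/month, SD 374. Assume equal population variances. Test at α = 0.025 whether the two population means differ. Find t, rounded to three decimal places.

Let group 1 = supplier X, group 2 = supplier Y. H0: μ_1 = μ_2; H1: μ_1 ≠ μ_2 (two-sample pooled-variance t-test, two-sided).
s_p² = [(34−1)·424² + (28−1)·374²]/(34+28−2) = 161821
t = (2030 − 1720)/√[161821·(1/34 + 1/28)] = 3.020
df = n₁ + n₂ − 2 = 60
Two-sided p-value ≈ 0.0037
Since p ≈ 0.0037 < α = 0.025, reject H0; the evidence is statistically significant.

3.020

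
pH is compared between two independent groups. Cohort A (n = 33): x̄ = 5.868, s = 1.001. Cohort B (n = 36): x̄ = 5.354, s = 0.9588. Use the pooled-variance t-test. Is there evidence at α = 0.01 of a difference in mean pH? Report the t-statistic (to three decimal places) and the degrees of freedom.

Let group 1 = cohort A, group 2 = cohort B. H0: μ_1 = μ_2; H1: μ_1 ≠ μ_2 (two-sample pooled-variance t-test, two-sided).
s_p² = [(33−1)·1.001² + (36−1)·0.9588²]/(33+36−2) = 0.958798
t = (5.868 − 5.354)/√[0.958798·(1/33 + 1/36)] = 2.178
df = n₁ + n₂ − 2 = 67
Two-sided p-value ≈ 0.0329
Since p ≈ 0.0329 > α = 0.01, fail to reject H0; the data do not provide sufficient evidence against H0.

t = 2.178, df = 67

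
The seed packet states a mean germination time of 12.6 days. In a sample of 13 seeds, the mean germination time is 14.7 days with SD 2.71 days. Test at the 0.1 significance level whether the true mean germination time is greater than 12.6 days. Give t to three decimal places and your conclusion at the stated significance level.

t = 2.794; reject H0

H0: μ = 12.6; H1: μ > 12.6 (one-sample t-test, right-tailed).
t = (x̄ − μ₀)/(s/√n) = (14.7 − 12.6)/(2.71/√13) = 2.794
df = n − 1 = 12
p-value = P(T ≥ 2.794) ≈ 0.008
Since p ≈ 0.008 < α = 0.1, reject H0; the evidence is statistically significant.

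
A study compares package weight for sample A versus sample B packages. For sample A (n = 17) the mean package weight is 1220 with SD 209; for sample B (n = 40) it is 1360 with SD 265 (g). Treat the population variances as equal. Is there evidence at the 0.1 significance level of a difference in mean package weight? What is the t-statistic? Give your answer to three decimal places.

-1.934

Let group 1 = sample A, group 2 = sample B. H0: μ_1 = μ_2; H1: μ_1 ≠ μ_2 (two-sample pooled-variance t-test, two-sided).
s_p² = [(17−1)·209² + (40−1)·265²]/(17+40−2) = 62503.1
t = (1220 − 1360)/√[62503.1·(1/17 + 1/40)] = -1.934
df = n₁ + n₂ − 2 = 55
Two-sided p-value ≈ 0.0582
Since p ≈ 0.0582 < α = 0.1, reject H0; the evidence is statistically significant.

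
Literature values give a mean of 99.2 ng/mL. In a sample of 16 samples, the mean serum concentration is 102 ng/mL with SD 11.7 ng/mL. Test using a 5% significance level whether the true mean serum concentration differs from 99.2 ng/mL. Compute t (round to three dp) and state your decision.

H0: μ = 99.2; H1: μ ≠ 99.2 (one-sample t-test, two-sided).
t = (x̄ − μ₀)/(s/√n) = (102 − 99.2)/(11.7/√16) = 0.957
df = n − 1 = 15
Two-sided p-value ≈ 0.3536
Since p ≈ 0.3536 > α = 0.05, fail to reject H0; the evidence is not statistically significant.

t = 0.957; fail to reject H0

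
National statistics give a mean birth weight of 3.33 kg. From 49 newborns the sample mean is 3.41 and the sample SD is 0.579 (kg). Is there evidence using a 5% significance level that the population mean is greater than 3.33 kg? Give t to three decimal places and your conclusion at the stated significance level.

t = 0.967; fail to reject H0

H0: μ = 3.33; H1: μ > 3.33 (one-sample t-test, right-tailed).
t = (x̄ − μ₀)/(s/√n) = (3.41 − 3.33)/(0.579/√49) = 0.967
df = n − 1 = 48
p-value = P(T ≥ 0.967) ≈ 0.169
Since p ≈ 0.169 > α = 0.05, fail to reject H0; the data do not provide sufficient evidence against H0.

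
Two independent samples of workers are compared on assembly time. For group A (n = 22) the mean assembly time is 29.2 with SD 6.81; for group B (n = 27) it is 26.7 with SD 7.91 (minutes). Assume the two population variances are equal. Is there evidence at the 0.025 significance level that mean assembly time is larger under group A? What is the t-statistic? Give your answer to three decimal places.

1.170

Let group 1 = group A, group 2 = group B. H0: μ_1 = μ_2; H1: μ_1 > μ_2 (two-sample pooled-variance t-test, right-tailed).
s_p² = [(22−1)·6.81² + (27−1)·7.91²]/(22+27−2) = 55.3334
t = (29.2 − 26.7)/√[55.3334·(1/22 + 1/27)] = 1.170
df = n₁ + n₂ − 2 = 47
p-value = P(T ≥ 1.170) ≈ 0.1239
Since p ≈ 0.1239 > α = 0.025, fail to reject H0; the data do not provide sufficient evidence against H0.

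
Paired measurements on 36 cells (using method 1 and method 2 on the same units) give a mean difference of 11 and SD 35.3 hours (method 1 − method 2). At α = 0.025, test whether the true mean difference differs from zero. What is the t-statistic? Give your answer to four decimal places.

H0: μ_d = 0; H1: μ_d ≠ 0 (paired t-test on the differences, two-sided).
t = d̄/(s_d/√n) = 11/(35.3/√36) = 1.8697
df = n − 1 = 35
Two-sided p-value ≈ 0.0699
Since p ≈ 0.0699 > α = 0.025, fail to reject H0; the evidence is not statistically significant.

1.8697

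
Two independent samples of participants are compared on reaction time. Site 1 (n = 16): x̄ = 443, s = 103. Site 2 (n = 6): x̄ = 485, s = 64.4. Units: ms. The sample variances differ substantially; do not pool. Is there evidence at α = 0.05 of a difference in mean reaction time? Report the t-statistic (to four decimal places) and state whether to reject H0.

t = -1.1413; fail to reject H0

Let group 1 = site 1, group 2 = site 2. H0: μ_1 = μ_2; H1: μ_1 ≠ μ_2 (Welch's two-sample t-test, two-sided).
t = (x̄_1 − x̄_2)/√(s_1²/n_1 + s_2²/n_2) = (443 − 485)/√(103²/16 + 64.4²/6) = -1.1413
Welch–Satterthwaite df ≈ 14.69
Two-sided p-value ≈ 0.272
Since p ≈ 0.272 > α = 0.05, fail to reject H0; the data do not provide sufficient evidence against H0.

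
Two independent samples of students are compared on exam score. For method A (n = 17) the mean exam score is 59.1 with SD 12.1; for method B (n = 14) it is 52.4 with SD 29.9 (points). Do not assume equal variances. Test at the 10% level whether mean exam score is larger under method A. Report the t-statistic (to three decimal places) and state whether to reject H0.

Let group 1 = method A, group 2 = method B. H0: μ_1 = μ_2; H1: μ_1 > μ_2 (Welch's two-sample t-test, right-tailed).
t = (x̄_1 − x̄_2)/√(s_1²/n_1 + s_2²/n_2) = (59.1 − 52.4)/√(12.1²/17 + 29.9²/14) = 0.787
Welch–Satterthwaite df ≈ 16.50
p-value = P(T ≥ 0.787) ≈ 0.221
Since p ≈ 0.221 > α = 0.1, fail to reject H0; the data do not provide sufficient evidence against H0.

t = 0.787; fail to reject H0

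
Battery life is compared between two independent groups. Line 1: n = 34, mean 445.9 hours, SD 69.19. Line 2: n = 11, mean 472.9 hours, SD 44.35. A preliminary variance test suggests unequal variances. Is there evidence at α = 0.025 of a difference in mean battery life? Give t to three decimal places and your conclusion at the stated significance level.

t = -1.510; fail to reject H0

Let group 1 = line 1, group 2 = line 2. H0: μ_1 = μ_2; H1: μ_1 ≠ μ_2 (Welch's two-sample t-test, two-sided).
t = (x̄_1 − x̄_2)/√(s_1²/n_1 + s_2²/n_2) = (445.9 − 472.9)/√(69.19²/34 + 44.35²/11) = -1.510
Welch–Satterthwaite df ≈ 26.90
Two-sided p-value ≈ 0.1426
Since p ≈ 0.1426 > α = 0.025, fail to reject H0; the data do not provide sufficient evidence against H0.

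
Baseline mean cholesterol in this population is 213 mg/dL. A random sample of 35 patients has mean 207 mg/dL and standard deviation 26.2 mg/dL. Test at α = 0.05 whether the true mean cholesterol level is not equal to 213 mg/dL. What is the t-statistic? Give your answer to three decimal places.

H0: μ = 213; H1: μ ≠ 213 (one-sample t-test, two-sided).
t = (x̄ − μ₀)/(s/√n) = (207 − 213)/(26.2/√35) = -1.355
df = n − 1 = 34
Two-sided p-value ≈ 0.184
Since p ≈ 0.184 > α = 0.05, fail to reject H0; the evidence is not statistically significant.

-1.355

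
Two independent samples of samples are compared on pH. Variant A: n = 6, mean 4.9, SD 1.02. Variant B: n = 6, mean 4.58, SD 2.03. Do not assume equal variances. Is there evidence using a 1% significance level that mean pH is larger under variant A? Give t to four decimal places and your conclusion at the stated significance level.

Let group 1 = variant A, group 2 = variant B. H0: μ_1 = μ_2; H1: μ_1 > μ_2 (Welch's two-sample t-test, right-tailed).
t = (x̄_1 − x̄_2)/√(s_1²/n_1 + s_2²/n_2) = (4.9 − 4.58)/√(1.02²/6 + 2.03²/6) = 0.3450
Welch–Satterthwaite df ≈ 7.37
p-value = P(T ≥ 0.3450) ≈ 0.3699
Since p ≈ 0.3699 > α = 0.01, fail to reject H0; the data do not provide sufficient evidence against H0.

t = 0.3450; fail to reject H0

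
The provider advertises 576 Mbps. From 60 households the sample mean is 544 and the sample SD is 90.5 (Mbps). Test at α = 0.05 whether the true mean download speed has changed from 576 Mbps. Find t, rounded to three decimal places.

H0: μ = 576; H1: μ ≠ 576 (one-sample t-test, two-sided).
t = (x̄ − μ₀)/(s/√n) = (544 − 576)/(90.5/√60) = -2.739
df = n − 1 = 59
Two-sided p-value ≈ 0.0081
Since p ≈ 0.0081 < α = 0.05, reject H0; the data support H1.

-2.739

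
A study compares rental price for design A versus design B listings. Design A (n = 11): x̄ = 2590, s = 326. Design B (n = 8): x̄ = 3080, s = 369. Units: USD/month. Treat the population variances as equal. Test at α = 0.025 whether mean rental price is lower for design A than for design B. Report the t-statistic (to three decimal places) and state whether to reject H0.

t = -3.062; reject H0

Let group 1 = design A, group 2 = design B. H0: μ_1 = μ_2; H1: μ_1 < μ_2 (two-sample pooled-variance t-test, left-tailed).
s_p² = [(11−1)·326² + (8−1)·369²]/(11+8−2) = 118582
t = (2590 − 3080)/√[118582·(1/11 + 1/8)] = -3.062
df = n₁ + n₂ − 2 = 17
p-value = P(T ≤ -3.062) ≈ 0.0035
Since p ≈ 0.0035 < α = 0.025, reject H0; the evidence is statistically significant.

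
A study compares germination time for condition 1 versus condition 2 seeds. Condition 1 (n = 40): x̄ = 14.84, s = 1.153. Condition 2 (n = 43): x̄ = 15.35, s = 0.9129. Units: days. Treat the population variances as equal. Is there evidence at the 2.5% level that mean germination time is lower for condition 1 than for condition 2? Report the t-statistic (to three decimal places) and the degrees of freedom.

Let group 1 = condition 1, group 2 = condition 2. H0: μ_1 = μ_2; H1: μ_1 < μ_2 (two-sample pooled-variance t-test, left-tailed).
s_p² = [(40−1)·1.153² + (43−1)·0.9129²]/(40+43−2) = 1.07221
t = (14.84 − 15.35)/√[1.07221·(1/40 + 1/43)] = -2.242
df = n₁ + n₂ − 2 = 81
p-value = P(T ≤ -2.242) ≈ 0.014
Since p ≈ 0.014 < α = 0.025, reject H0; the data support H1.

t = -2.242, df = 81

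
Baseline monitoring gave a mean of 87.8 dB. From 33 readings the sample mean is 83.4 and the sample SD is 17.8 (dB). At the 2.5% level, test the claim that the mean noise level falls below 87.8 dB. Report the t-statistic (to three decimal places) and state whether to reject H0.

t = -1.420; fail to reject H0

H0: μ = 87.8; H1: μ < 87.8 (one-sample t-test, left-tailed).
t = (x̄ − μ₀)/(s/√n) = (83.4 − 87.8)/(17.8/√33) = -1.420
df = n − 1 = 32
p-value = P(T ≤ -1.420) ≈ 0.083
Since p ≈ 0.083 > α = 0.025, fail to reject H0; the data do not provide sufficient evidence against H0.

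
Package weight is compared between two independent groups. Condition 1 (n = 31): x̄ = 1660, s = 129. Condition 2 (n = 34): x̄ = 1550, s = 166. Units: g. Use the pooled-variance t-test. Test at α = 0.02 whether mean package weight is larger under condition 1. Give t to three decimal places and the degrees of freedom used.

Let group 1 = condition 1, group 2 = condition 2. H0: μ_1 = μ_2; H1: μ_1 > μ_2 (two-sample pooled-variance t-test, right-tailed).
s_p² = [(31−1)·129² + (34−1)·166²]/(31+34−2) = 22358.4
t = (1660 − 1550)/√[22358.4·(1/31 + 1/34)] = 2.962
df = n₁ + n₂ − 2 = 63
p-value = P(T ≥ 2.962) ≈ 0.0022
Since p ≈ 0.0022 < α = 0.02, reject H0; the evidence is statistically significant.

t = 2.962, df = 63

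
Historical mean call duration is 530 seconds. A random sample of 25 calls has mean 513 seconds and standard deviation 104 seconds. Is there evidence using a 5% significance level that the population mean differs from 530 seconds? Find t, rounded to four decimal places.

-0.8173

H0: μ = 530; H1: μ ≠ 530 (one-sample t-test, two-sided).
t = (x̄ − μ₀)/(s/√n) = (513 − 530)/(104/√25) = -0.8173
df = n − 1 = 24
Two-sided p-value ≈ 0.4218
Since p ≈ 0.4218 > α = 0.05, fail to reject H0; the data do not provide sufficient evidence against H0.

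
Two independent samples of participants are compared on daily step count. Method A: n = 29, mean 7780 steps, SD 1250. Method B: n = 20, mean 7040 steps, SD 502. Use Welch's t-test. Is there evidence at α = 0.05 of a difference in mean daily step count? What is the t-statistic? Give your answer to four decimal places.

Let group 1 = method A, group 2 = method B. H0: μ_1 = μ_2; H1: μ_1 ≠ μ_2 (Welch's two-sample t-test, two-sided).
t = (x̄_1 − x̄_2)/√(s_1²/n_1 + s_2²/n_2) = (7780 − 7040)/√(1250²/29 + 502²/20) = 2.8700
Welch–Satterthwaite df ≈ 39.45
Two-sided p-value ≈ 0.007
Since p ≈ 0.007 < α = 0.05, reject H0; the evidence is statistically significant.

2.8700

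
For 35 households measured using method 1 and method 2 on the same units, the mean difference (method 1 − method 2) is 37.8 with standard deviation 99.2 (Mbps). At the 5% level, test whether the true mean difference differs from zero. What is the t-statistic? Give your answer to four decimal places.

2.2543

H0: μ_d = 0; H1: μ_d ≠ 0 (paired t-test on the differences, two-sided).
t = d̄/(s_d/√n) = 37.8/(99.2/√35) = 2.2543
df = n − 1 = 34
Two-sided p-value ≈ 0.031
Since p ≈ 0.031 < α = 0.05, reject H0; the evidence is statistically significant.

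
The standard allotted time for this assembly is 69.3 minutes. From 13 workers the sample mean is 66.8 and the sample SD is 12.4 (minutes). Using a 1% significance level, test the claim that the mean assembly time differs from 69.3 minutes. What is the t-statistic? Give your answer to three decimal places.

H0: μ = 69.3; H1: μ ≠ 69.3 (one-sample t-test, two-sided).
t = (x̄ − μ₀)/(s/√n) = (66.8 − 69.3)/(12.4/√13) = -0.727
df = n − 1 = 12
Two-sided p-value ≈ 0.481
Since p ≈ 0.481 > α = 0.01, fail to reject H0; the evidence is not statistically significant.

-0.727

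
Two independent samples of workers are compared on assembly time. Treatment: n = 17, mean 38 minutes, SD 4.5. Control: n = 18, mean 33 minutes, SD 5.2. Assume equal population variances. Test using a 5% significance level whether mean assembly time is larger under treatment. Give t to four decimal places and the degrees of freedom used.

t = 3.0338, df = 33

Let group 1 = treatment, group 2 = control. H0: μ_1 = μ_2; H1: μ_1 > μ_2 (two-sample pooled-variance t-test, right-tailed).
s_p² = [(17−1)·4.5² + (18−1)·5.2²]/(17+18−2) = 23.7479
t = (38 − 33)/√[23.7479·(1/17 + 1/18)] = 3.0338
df = n₁ + n₂ − 2 = 33
p-value = P(T ≥ 3.0338) ≈ 0.002
Since p ≈ 0.002 < α = 0.05, reject H0; the evidence is statistically significant.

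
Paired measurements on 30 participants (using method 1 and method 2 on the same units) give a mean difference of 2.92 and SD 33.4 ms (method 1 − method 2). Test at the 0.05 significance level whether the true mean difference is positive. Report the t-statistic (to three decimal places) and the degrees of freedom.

H0: μ_d = 0; H1: μ_d > 0 (paired t-test on the differences, right-tailed).
t = d̄/(s_d/√n) = 2.92/(33.4/√30) = 0.479
df = n − 1 = 29
p-value = P(T ≥ 0.479) ≈ 0.318
Since p ≈ 0.318 > α = 0.05, fail to reject H0; the evidence is not statistically significant.

t = 0.479, df = 29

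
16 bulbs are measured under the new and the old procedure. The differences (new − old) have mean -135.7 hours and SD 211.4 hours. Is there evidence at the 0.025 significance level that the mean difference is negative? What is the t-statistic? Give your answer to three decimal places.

-2.568

H0: μ_d = 0; H1: μ_d < 0 (paired t-test on the differences, left-tailed).
t = d̄/(s_d/√n) = -135.7/(211.4/√16) = -2.568
df = n − 1 = 15
p-value = P(T ≤ -2.568) ≈ 0.0107
Since p ≈ 0.0107 < α = 0.025, reject H0; the data support H1.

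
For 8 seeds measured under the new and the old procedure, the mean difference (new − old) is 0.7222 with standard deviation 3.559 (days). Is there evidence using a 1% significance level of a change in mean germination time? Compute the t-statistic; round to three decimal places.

0.574

H0: μ_d = 0; H1: μ_d ≠ 0 (paired t-test on the differences, two-sided).
t = d̄/(s_d/√n) = 0.7222/(3.559/√8) = 0.574
df = n − 1 = 7
Two-sided p-value ≈ 0.584
Since p ≈ 0.584 > α = 0.01, fail to reject H0; the evidence is not statistically significant.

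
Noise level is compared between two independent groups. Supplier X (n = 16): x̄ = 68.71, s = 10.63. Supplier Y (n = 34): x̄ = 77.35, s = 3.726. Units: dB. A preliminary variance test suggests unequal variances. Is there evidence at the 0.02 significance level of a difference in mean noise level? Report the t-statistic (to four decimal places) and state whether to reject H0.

Let group 1 = supplier X, group 2 = supplier Y. H0: μ_1 = μ_2; H1: μ_1 ≠ μ_2 (Welch's two-sample t-test, two-sided).
t = (x̄_1 − x̄_2)/√(s_1²/n_1 + s_2²/n_2) = (68.71 − 77.35)/√(10.63²/16 + 3.726²/34) = -3.1611
Welch–Satterthwaite df ≈ 16.76
Two-sided p-value ≈ 0.006
Since p ≈ 0.006 < α = 0.02, reject H0; the evidence is statistically significant.

t = -3.1611; reject H0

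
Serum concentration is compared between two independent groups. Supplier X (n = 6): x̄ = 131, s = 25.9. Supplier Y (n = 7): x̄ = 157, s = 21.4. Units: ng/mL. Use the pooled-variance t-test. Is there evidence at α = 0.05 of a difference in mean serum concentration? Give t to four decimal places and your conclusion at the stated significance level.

Let group 1 = supplier X, group 2 = supplier Y. H0: μ_1 = μ_2; H1: μ_1 ≠ μ_2 (two-sample pooled-variance t-test, two-sided).
s_p² = [(6−1)·25.9² + (7−1)·21.4²]/(6+7−2) = 554.71
t = (131 − 157)/√[554.71·(1/6 + 1/7)] = -1.9842
df = n₁ + n₂ − 2 = 11
Two-sided p-value ≈ 0.0727
Since p ≈ 0.0727 > α = 0.05, fail to reject H0; the data do not provide sufficient evidence against H0.

t = -1.9842; fail to reject H0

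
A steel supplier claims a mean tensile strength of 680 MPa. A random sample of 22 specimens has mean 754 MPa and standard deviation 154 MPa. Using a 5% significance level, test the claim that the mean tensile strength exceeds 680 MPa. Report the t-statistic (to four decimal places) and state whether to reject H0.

t = 2.2538; reject H0

H0: μ = 680; H1: μ > 680 (one-sample t-test, right-tailed).
t = (x̄ − μ₀)/(s/√n) = (754 − 680)/(154/√22) = 2.2538
df = n − 1 = 21
p-value = P(T ≥ 2.2538) ≈ 0.018
Since p ≈ 0.018 < α = 0.05, reject H0; the data support H1.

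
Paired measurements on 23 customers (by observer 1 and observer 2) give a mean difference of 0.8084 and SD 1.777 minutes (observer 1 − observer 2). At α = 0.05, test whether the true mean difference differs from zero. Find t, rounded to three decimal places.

2.182

H0: μ_d = 0; H1: μ_d ≠ 0 (paired t-test on the differences, two-sided).
t = d̄/(s_d/√n) = 0.8084/(1.777/√23) = 2.182
df = n − 1 = 22
Two-sided p-value ≈ 0.040
Since p ≈ 0.040 < α = 0.05, reject H0; the evidence is statistically significant.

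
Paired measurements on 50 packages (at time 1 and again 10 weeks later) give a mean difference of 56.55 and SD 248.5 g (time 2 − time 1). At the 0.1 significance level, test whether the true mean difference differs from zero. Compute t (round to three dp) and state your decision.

H0: μ_d = 0; H1: μ_d ≠ 0 (paired t-test on the differences, two-sided).
t = d̄/(s_d/√n) = 56.55/(248.5/√50) = 1.609
df = n − 1 = 49
Two-sided p-value ≈ 0.1140
Since p ≈ 0.1140 > α = 0.1, fail to reject H0; the evidence is not statistically significant.

t = 1.609; fail to reject H0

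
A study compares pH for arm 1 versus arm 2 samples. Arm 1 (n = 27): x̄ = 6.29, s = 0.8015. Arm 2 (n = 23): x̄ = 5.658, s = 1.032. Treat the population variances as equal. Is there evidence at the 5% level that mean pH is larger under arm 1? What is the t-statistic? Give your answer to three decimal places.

2.436

Let group 1 = arm 1, group 2 = arm 2. H0: μ_1 = μ_2; H1: μ_1 > μ_2 (two-sample pooled-variance t-test, right-tailed).
s_p² = [(27−1)·0.8015² + (23−1)·1.032²]/(27+23−2) = 0.836104
t = (6.29 − 5.658)/√[0.836104·(1/27 + 1/23)] = 2.436
df = n₁ + n₂ − 2 = 48
p-value = P(T ≥ 2.436) ≈ 0.0093
Since p ≈ 0.0093 < α = 0.05, reject H0; the evidence is statistically significant.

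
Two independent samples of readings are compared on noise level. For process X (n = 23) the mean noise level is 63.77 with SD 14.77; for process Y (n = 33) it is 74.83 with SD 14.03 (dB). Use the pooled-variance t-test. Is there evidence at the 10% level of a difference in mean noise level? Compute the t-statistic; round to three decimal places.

Let group 1 = process X, group 2 = process Y. H0: μ_1 = μ_2; H1: μ_1 ≠ μ_2 (two-sample pooled-variance t-test, two-sided).
s_p² = [(23−1)·14.77² + (33−1)·14.03²]/(23+33−2) = 205.524
t = (63.77 − 74.83)/√[205.524·(1/23 + 1/33)] = -2.840
df = n₁ + n₂ − 2 = 54
Two-sided p-value ≈ 0.0063
Since p ≈ 0.0063 < α = 0.1, reject H0; the data support H1.

-2.840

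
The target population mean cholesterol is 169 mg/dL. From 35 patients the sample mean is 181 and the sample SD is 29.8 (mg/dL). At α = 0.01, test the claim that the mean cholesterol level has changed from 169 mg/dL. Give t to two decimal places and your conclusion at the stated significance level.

H0: μ = 169; H1: μ ≠ 169 (one-sample t-test, two-sided).
t = (x̄ − μ₀)/(s/√n) = (181 − 169)/(29.8/√35) = 2.38
df = n − 1 = 34
Two-sided p-value ≈ 0.023
Since p ≈ 0.023 > α = 0.01, fail to reject H0; the data do not provide sufficient evidence against H0.

t = 2.38; fail to reject H0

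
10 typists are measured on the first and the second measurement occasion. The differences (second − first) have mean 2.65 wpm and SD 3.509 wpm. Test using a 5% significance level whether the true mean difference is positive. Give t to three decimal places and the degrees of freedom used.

t = 2.388, df = 9

H0: μ_d = 0; H1: μ_d > 0 (paired t-test on the differences, right-tailed).
t = d̄/(s_d/√n) = 2.65/(3.509/√10) = 2.388
df = n − 1 = 9
p-value = P(T ≥ 2.388) ≈ 0.020
Since p ≈ 0.020 < α = 0.05, reject H0; the evidence is statistically significant.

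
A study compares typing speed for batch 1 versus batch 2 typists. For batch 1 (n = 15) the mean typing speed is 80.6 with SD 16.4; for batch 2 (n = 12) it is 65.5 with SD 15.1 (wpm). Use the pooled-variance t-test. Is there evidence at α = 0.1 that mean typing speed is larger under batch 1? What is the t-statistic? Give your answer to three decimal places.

Let group 1 = batch 1, group 2 = batch 2. H0: μ_1 = μ_2; H1: μ_1 > μ_2 (two-sample pooled-variance t-test, right-tailed).
s_p² = [(15−1)·16.4² + (12−1)·15.1²]/(15+12−2) = 250.942
t = (80.6 − 65.5)/√[250.942·(1/15 + 1/12)] = 2.461
df = n₁ + n₂ − 2 = 25
p-value = P(T ≥ 2.461) ≈ 0.0105
Since p ≈ 0.0105 < α = 0.1, reject H0; the data support H1.

2.461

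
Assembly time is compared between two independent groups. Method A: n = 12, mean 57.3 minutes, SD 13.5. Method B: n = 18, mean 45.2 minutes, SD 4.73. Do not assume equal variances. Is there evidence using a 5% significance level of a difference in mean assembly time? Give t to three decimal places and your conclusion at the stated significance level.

Let group 1 = method A, group 2 = method B. H0: μ_1 = μ_2; H1: μ_1 ≠ μ_2 (Welch's two-sample t-test, two-sided).
t = (x̄_1 − x̄_2)/√(s_1²/n_1 + s_2²/n_2) = (57.3 − 45.2)/√(13.5²/12 + 4.73²/18) = 2.985
Welch–Satterthwaite df ≈ 12.82
Two-sided p-value ≈ 0.011
Since p ≈ 0.011 < α = 0.05, reject H0; the evidence is statistically significant.

t = 2.985; reject H0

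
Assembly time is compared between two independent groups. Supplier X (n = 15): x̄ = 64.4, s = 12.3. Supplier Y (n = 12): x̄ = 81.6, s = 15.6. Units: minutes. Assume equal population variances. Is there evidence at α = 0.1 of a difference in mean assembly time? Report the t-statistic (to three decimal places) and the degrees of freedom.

t = -3.207, df = 25

Let group 1 = supplier X, group 2 = supplier Y. H0: μ_1 = μ_2; H1: μ_1 ≠ μ_2 (two-sample pooled-variance t-test, two-sided).
s_p² = [(15−1)·12.3² + (12−1)·15.6²]/(15+12−2) = 191.801
t = (64.4 − 81.6)/√[191.801·(1/15 + 1/12)] = -3.207
df = n₁ + n₂ − 2 = 25
Two-sided p-value ≈ 0.0037
Since p ≈ 0.0037 < α = 0.1, reject H0; the data support H1.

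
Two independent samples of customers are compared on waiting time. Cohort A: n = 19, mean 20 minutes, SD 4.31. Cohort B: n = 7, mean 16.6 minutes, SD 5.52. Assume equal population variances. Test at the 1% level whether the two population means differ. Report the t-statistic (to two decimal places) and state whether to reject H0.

Let group 1 = cohort A, group 2 = cohort B. H0: μ_1 = μ_2; H1: μ_1 ≠ μ_2 (two-sample pooled-variance t-test, two-sided).
s_p² = [(19−1)·4.31² + (7−1)·5.52²]/(19+7−2) = 21.5497
t = (20 − 16.6)/√[21.5497·(1/19 + 1/7)] = 1.66
df = n₁ + n₂ − 2 = 24
Two-sided p-value ≈ 0.1106
Since p ≈ 0.1106 > α = 0.01, fail to reject H0; the evidence is not statistically significant.

t = 1.66; fail to reject H0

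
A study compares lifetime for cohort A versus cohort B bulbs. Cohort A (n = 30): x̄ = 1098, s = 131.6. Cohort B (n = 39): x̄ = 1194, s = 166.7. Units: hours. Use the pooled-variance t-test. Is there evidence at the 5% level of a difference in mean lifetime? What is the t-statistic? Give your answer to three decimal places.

Let group 1 = cohort A, group 2 = cohort B. H0: μ_1 = μ_2; H1: μ_1 ≠ μ_2 (two-sample pooled-variance t-test, two-sided).
s_p² = [(30−1)·131.6² + (39−1)·166.7²]/(30+39−2) = 23257
t = (1098 − 1194)/√[23257·(1/30 + 1/39)] = -2.592
df = n₁ + n₂ − 2 = 67
Two-sided p-value ≈ 0.012
Since p ≈ 0.012 < α = 0.05, reject H0; the data support H1.

-2.592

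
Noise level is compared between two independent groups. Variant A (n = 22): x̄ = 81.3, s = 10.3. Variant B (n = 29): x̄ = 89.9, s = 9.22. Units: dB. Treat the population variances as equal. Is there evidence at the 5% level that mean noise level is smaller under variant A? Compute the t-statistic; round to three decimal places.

Let group 1 = variant A, group 2 = variant B. H0: μ_1 = μ_2; H1: μ_1 < μ_2 (two-sample pooled-variance t-test, left-tailed).
s_p² = [(22−1)·10.3² + (29−1)·9.22²]/(22+29−2) = 94.0434
t = (81.3 − 89.9)/√[94.0434·(1/22 + 1/29)] = -3.137
df = n₁ + n₂ − 2 = 49
p-value = P(T ≤ -3.137) ≈ 0.0014
Since p ≈ 0.0014 < α = 0.05, reject H0; the evidence is statistically significant.

-3.137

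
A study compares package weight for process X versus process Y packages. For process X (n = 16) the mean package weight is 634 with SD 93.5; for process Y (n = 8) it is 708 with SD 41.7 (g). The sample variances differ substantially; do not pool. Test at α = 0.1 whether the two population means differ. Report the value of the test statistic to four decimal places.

-2.6777

Let group 1 = process X, group 2 = process Y. H0: μ_1 = μ_2; H1: μ_1 ≠ μ_2 (Welch's two-sample t-test, two-sided).
t = (x̄_1 − x̄_2)/√(s_1²/n_1 + s_2²/n_2) = (634 − 708)/√(93.5²/16 + 41.7²/8) = -2.6777
Welch–Satterthwaite df ≈ 21.89
Two-sided p-value ≈ 0.014
Since p ≈ 0.014 < α = 0.1, reject H0; the evidence is statistically significant.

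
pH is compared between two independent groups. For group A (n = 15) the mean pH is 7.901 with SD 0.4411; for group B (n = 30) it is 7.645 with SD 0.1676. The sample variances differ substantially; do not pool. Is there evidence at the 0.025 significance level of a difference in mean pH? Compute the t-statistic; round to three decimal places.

Let group 1 = group A, group 2 = group B. H0: μ_1 = μ_2; H1: μ_1 ≠ μ_2 (Welch's two-sample t-test, two-sided).
t = (x̄_1 − x̄_2)/√(s_1²/n_1 + s_2²/n_2) = (7.901 − 7.645)/√(0.4411²/15 + 0.1676²/30) = 2.171
Welch–Satterthwaite df ≈ 16.05
Two-sided p-value ≈ 0.0453
Since p ≈ 0.0453 > α = 0.025, fail to reject H0; the evidence is not statistically significant.

2.171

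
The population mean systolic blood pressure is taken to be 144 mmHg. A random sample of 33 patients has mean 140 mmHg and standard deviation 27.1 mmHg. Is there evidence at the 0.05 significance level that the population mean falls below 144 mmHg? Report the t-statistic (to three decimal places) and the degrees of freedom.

t = -0.848, df = 32

H0: μ = 144; H1: μ < 144 (one-sample t-test, left-tailed).
t = (x̄ − μ₀)/(s/√n) = (140 − 144)/(27.1/√33) = -0.848
df = n − 1 = 32
p-value = P(T ≤ -0.848) ≈ 0.201
Since p ≈ 0.201 > α = 0.05, fail to reject H0; the evidence is not statistically significant.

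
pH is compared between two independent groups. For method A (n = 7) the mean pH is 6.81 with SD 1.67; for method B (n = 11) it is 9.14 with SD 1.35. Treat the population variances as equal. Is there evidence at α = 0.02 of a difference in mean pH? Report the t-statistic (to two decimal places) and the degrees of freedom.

Let group 1 = method A, group 2 = method B. H0: μ_1 = μ_2; H1: μ_1 ≠ μ_2 (two-sample pooled-variance t-test, two-sided).
s_p² = [(7−1)·1.67² + (11−1)·1.35²]/(7+11−2) = 2.1849
t = (6.81 − 9.14)/√[2.1849·(1/7 + 1/11)] = -3.26
df = n₁ + n₂ − 2 = 16
Two-sided p-value ≈ 0.0049
Since p ≈ 0.0049 < α = 0.02, reject H0; the data support H1.

t = -3.26, df = 16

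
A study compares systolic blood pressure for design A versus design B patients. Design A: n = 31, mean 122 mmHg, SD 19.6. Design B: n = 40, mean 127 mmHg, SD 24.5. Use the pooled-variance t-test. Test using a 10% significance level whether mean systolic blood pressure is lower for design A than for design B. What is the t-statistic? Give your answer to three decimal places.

-0.929

Let group 1 = design A, group 2 = design B. H0: μ_1 = μ_2; H1: μ_1 < μ_2 (two-sample pooled-variance t-test, left-tailed).
s_p² = [(31−1)·19.6² + (40−1)·24.5²]/(31+40−2) = 506.298
t = (122 − 127)/√[506.298·(1/31 + 1/40)] = -0.929
df = n₁ + n₂ − 2 = 69
p-value = P(T ≤ -0.929) ≈ 0.178
Since p ≈ 0.178 > α = 0.1, fail to reject H0; the data do not provide sufficient evidence against H0.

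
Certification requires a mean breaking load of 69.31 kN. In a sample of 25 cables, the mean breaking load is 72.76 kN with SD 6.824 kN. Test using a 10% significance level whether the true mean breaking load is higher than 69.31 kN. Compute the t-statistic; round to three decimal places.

2.528

H0: μ = 69.31; H1: μ > 69.31 (one-sample t-test, right-tailed).
t = (x̄ − μ₀)/(s/√n) = (72.76 − 69.31)/(6.824/√25) = 2.528
df = n − 1 = 24
p-value = P(T ≥ 2.528) ≈ 0.0092
Since p ≈ 0.0092 < α = 0.1, reject H0; the data support H1.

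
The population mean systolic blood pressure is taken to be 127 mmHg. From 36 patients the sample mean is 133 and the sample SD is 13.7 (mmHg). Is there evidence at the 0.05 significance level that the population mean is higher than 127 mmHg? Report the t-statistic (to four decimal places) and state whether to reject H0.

H0: μ = 127; H1: μ > 127 (one-sample t-test, right-tailed).
t = (x̄ − μ₀)/(s/√n) = (133 − 127)/(13.7/√36) = 2.6277
df = n − 1 = 35
p-value = P(T ≥ 2.6277) ≈ 0.006
Since p ≈ 0.006 < α = 0.05, reject H0; the data support H1.

t = 2.6277; reject H0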